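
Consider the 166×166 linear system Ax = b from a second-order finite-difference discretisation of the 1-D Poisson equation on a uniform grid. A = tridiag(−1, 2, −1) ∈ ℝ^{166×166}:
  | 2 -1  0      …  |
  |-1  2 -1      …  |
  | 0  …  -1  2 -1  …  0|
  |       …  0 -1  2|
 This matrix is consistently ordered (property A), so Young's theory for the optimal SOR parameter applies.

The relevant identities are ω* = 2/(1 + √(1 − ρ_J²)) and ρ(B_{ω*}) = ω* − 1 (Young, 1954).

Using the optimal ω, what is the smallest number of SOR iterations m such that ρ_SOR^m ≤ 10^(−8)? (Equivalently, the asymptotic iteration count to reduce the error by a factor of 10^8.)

n=166: λ(B_J) = 1 − λ(A)/2 = cos(kπ/167); k=1 gives ρ_J = 0.9998231.
√(1−ρ_J²) = |sin(π/167)| = 0.0188108
[ω*] 2 ÷ (1 + 0.0188108) = 2 ÷ 1.0188108 = 1.9630730.
ρ(B_{ω*}) = ω*−1 = 0.9630730
Need (0.9630730)^m ≤ 10^(−8): m ≥ 8·ln10/|ln 0.9630730| = 18.4207/0.0376261 = 489.572 ⇒ m = 490.

m = 490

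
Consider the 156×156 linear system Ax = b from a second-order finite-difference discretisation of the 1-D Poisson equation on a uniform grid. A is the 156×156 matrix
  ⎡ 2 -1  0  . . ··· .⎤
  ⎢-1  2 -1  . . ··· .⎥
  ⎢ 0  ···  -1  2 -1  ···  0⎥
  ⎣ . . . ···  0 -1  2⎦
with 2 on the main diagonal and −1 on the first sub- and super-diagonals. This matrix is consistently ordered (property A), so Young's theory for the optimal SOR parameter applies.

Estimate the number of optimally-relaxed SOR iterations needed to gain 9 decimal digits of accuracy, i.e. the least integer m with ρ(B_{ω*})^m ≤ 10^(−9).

m = 518

½·tridiag(1,0,1) at n=156: λ_k = cos(kπ/157); max |λ| at k=1 ⇒ ρ_J = cos(π/157) ≈ 0.9997998.
√(1−ρ_J²) = |sin(π/157)| = 0.0200088
ω* = 2/(1 + 0.0200088) = 2/1.0200088 = 1.9607674.
At ω = 1.9607674 every |λ(B_ω)| = ω−1, so ρ_SOR = 0.9607674.
ρ_SOR^m ≤ 10^(−9) ⇔ m ≥ 9·ln10/(−ln 0.9607674) = 20.7233/0.0400229 = 517.786; m = ⌈517.786⌉ = 518.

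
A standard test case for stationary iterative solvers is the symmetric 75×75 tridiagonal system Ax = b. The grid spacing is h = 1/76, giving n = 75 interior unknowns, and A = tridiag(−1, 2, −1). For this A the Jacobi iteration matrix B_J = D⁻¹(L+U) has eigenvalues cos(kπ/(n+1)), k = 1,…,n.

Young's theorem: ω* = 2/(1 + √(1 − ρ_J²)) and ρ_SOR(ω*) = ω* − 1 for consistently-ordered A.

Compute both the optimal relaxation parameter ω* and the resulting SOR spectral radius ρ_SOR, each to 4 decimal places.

ω* = 1.9206, ρ_SOR = 0.9206

n=75: λ(B_J) = 1 − λ(A)/2 = cos(kπ/76); k=1 gives ρ_J = 0.9991.
√(1−ρ_J²) = |sin(π/76)| = 0.04132
ω* = 2/(1+0.04132) = 1.9206
ρ_SOR = ω* − 1 ≈ 0.9206.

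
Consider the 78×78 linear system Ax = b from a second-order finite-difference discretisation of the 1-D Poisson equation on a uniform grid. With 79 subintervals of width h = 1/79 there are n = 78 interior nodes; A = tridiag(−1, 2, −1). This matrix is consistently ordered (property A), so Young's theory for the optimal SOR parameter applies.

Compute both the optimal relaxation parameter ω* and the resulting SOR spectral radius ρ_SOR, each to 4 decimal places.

ω* = 1.9235, ρ_SOR = 0.9235

With n=78, ρ(Jacobi) = cos(π/79) = 0.9992.
√(1−ρ_J²) = |sin(π/79)| = 0.03976
ω* = 2/(1+0.03976) = 1.9235
ρ(B_{ω*}) = ω*−1 = 0.9235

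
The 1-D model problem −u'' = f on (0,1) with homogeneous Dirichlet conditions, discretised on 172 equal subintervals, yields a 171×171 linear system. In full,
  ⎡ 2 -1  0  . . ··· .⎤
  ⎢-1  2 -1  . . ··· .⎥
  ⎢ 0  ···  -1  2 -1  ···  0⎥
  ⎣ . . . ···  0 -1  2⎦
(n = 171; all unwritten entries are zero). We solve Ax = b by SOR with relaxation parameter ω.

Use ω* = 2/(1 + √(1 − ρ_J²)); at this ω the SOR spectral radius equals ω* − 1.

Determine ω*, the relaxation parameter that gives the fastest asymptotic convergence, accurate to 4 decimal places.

n=171: λ(B_J) = 1 − λ(A)/2 = cos(kπ/172); k=1 gives ρ_J = 0.9998.
√(1 − cos²(π/172)) = sin(π/172) ≈ 0.01826.
[ω*] 2 ÷ (1 + 0.01826) = 2 ÷ 1.01826 = 1.9641.
ρ_SOR = ω* − 1 ≈ 0.9641.

ω* = 1.9641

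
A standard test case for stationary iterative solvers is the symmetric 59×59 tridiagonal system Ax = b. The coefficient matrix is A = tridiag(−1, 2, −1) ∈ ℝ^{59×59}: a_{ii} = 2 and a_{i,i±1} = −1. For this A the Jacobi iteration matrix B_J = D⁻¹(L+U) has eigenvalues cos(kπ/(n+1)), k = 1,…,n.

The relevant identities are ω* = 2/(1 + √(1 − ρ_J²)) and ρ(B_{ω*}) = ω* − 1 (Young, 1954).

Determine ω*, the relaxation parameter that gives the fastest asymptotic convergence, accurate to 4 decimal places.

ω* = 1.9005

spectrum of D⁻¹(L+U) = {cos(kπ/60) : 1≤k≤59}; ρ_J = cos(π/60) = 0.9986.
√(1−ρ_J²) = |sin(π/60)| = 0.05234
Then 2/(1+√(1−ρ_J²)) = 2/(1+0.05234); ω* = 2/1.05234 = 1.9005.
Hence ρ(B_{ω*}) = 1.9005 − 1 = 0.9005.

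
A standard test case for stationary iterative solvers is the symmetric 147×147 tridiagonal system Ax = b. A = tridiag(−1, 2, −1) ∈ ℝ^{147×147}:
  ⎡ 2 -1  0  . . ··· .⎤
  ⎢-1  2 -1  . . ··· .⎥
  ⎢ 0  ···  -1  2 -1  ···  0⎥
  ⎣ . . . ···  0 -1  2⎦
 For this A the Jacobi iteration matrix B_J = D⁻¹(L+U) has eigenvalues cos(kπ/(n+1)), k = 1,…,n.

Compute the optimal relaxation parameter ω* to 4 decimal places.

B_J for the 147×147 system has eigenvalues cos(kπ/148); ρ_J = cos(π/148) = 0.9998.
1 − cos²(π/148) = sin²(π/148) ⇒ √(1−ρ_J²) = sin(π/148) = 0.02123.
ω* = 2/(1+0.02123) = 1.9584
ρ(B_{ω*}) = ω*−1 = 0.9584

ω* = 1.9584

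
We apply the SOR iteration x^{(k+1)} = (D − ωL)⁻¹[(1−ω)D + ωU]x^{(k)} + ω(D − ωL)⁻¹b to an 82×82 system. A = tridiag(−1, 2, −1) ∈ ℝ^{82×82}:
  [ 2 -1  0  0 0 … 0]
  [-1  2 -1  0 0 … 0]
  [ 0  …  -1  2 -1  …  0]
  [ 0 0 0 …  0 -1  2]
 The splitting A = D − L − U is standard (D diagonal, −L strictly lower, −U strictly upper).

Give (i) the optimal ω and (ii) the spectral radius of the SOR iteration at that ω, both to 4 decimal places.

ω* = 1.9271, ρ_SOR = 0.9271

½·tridiag(1,0,1) at n=82: λ_k = cos(kπ/83); max |λ| at k=1 ⇒ ρ_J = cos(π/83) ≈ 0.9993.
1 − cos²(π/83) = sin²(π/83) ⇒ √(1−ρ_J²) = sin(π/83) = 0.03784.
ω* = 2/(1 + 0.03784) = 2/1.03784 = 1.9271.
[ρ_SOR] ω* − 1 = 0.9271.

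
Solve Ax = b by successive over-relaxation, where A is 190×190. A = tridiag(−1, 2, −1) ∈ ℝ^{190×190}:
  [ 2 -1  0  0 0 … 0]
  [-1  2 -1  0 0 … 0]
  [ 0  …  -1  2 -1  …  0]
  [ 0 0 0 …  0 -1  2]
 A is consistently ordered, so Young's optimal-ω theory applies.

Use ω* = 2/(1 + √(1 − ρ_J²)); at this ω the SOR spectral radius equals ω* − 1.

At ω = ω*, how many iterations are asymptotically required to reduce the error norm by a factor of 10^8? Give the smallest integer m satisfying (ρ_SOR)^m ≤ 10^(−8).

m = 560

ρ_J = max_k |cos(kπ/191)| = cos(π/191) = 0.9998647
√(1−ρ_J²) = |sin(π/191)| = 0.0164474
So ω* = 2/1.0164474 = 1.9676375 (Young).
At ω = 1.9676375 every |λ(B_ω)| = ω−1, so ρ_SOR = 0.9676375.
8·ln10 = 18.4207; −ln(0.9676375) = 0.0328977; m = ⌈18.4207/0.0328977⌉ = ⌈559.939⌉ = 560.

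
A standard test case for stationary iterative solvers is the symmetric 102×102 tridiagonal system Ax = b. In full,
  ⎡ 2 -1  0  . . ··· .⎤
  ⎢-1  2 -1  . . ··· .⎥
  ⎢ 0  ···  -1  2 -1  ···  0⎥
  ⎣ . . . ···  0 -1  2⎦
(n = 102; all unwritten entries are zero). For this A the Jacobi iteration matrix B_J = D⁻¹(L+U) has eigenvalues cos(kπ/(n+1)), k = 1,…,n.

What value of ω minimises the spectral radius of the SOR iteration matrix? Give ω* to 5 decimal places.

ω* = 1.94081

n=102: λ(B_J) = 1 − λ(A)/2 = cos(kπ/103); k=1 gives ρ_J = 0.99953.
√(1−ρ_J²) = |sin(π/103)| = 0.030496
ω* = 2 / (1 + 0.030496) = 2 / 1.030496 ≈ 1.94081.
ρ(B_{ω*}) = ω*−1 = 0.94081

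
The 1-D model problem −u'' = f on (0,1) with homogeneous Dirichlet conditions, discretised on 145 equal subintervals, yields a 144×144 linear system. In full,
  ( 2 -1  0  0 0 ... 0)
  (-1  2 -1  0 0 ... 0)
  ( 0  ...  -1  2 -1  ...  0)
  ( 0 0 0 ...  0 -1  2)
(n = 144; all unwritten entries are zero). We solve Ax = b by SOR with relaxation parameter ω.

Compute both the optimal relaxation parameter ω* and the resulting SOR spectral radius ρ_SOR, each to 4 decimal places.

ω* = 1.9576, ρ_SOR = 0.9576

[ρ_J] n=144: ρ(B_J) = cos(π/(n+1)) = cos(π/145) = 0.9998.
√(1−ρ_J²) simplifies to sin(π/145) = 0.02166.
ω* = 2/(1+0.02166) = 1.9576
Hence ρ(B_{ω*}) = 1.9576 − 1 = 0.9576.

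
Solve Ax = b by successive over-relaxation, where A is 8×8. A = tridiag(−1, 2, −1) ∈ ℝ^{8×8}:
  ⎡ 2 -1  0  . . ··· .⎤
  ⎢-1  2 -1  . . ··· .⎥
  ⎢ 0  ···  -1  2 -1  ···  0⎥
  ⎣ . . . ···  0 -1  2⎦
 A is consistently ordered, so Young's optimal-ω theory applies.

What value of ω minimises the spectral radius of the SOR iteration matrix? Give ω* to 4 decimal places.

spectrum of D⁻¹(L+U) = {cos(kπ/9) : 1≤k≤8}; ρ_J = cos(π/9) = 0.9397.
√(1 − cos²(π/9)) = sin(π/9) ≈ 0.34202.
ω* = 2 / (1 + 0.34202) = 2 / 1.34202 ≈ 1.4903.
[ρ_SOR] ω* − 1 = 0.4903.

ω* = 1.4903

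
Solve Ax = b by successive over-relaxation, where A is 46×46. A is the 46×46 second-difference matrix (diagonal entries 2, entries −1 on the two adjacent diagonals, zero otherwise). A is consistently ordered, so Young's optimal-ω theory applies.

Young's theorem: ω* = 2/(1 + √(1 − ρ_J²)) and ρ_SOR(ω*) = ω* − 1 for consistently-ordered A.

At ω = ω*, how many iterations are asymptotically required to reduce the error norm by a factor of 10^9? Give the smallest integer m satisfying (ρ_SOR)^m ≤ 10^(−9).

spectrum of D⁻¹(L+U) = {cos(kπ/47) : 1≤k≤46}; ρ_J = cos(π/47) = 0.9977669.
√(1−ρ_J²) simplifies to sin(π/47) = 0.0667926.
[ω*] 2 ÷ (1 + 0.0667926) = 2 ÷ 1.0667926 = 1.8747787.
ρ_SOR = ω* − 1 ≈ 0.8747787.
For 9 digits: m = 9·ln10 / (−ln 0.8747787) = 20.7233/0.133784 = 154.901; round up → m = 155.

m = 155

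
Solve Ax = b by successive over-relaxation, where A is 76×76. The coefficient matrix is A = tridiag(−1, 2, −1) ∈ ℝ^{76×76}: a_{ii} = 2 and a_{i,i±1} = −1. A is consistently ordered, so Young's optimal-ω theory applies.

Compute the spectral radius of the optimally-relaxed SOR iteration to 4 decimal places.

[ρ_J] n=76: ρ(B_J) = cos(π/(n+1)) = cos(π/77) = 0.9992.
√(1 − cos²(π/77)) = sin(π/77) ≈ 0.04079.
ω* = 2 / (1 + 0.04079) = 2 / 1.04079 ≈ 1.9216.
ρ_SOR = ω* − 1 = 1.9216 − 1 = 0.9216.

ρ_SOR = 0.9216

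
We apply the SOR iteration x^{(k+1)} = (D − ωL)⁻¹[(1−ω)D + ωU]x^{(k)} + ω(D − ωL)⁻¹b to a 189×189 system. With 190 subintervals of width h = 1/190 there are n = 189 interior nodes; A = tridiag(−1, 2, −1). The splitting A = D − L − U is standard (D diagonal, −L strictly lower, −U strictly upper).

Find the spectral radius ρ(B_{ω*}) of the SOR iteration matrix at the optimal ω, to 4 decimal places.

With n=189, ρ(Jacobi) = cos(π/190) = 0.9999.
√(1 − cos²(π/190)) = sin(π/190) ≈ 0.01653.
ω* = 2/(1+0.01653) = 1.9675
[ρ_SOR] ω* − 1 = 0.9675.

ρ_SOR = 0.9675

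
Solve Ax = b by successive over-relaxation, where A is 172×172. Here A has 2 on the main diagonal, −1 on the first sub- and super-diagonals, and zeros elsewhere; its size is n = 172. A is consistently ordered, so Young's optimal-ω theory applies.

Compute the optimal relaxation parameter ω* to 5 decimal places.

With n=172, ρ(Jacobi) = cos(π/173) = 0.99984.
1 − cos²(π/173) = sin²(π/173) ⇒ √(1−ρ_J²) = sin(π/173) = 0.018158.
Then 2/(1+√(1−ρ_J²)) = 2/(1+0.018158); ω* = 2/1.018158 = 1.96433.
ρ_SOR = ω* − 1 = 1.96433 − 1 = 0.96433.

ω* = 1.96433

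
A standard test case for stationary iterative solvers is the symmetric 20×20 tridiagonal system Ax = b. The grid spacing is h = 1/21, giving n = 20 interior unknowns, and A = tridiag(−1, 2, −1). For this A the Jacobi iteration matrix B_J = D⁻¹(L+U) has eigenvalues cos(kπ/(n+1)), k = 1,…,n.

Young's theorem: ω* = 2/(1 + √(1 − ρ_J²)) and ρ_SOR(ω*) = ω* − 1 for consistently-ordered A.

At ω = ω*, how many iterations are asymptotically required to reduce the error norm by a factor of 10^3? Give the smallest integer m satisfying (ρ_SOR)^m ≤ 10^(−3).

m = 24

n=20: λ(B_J) = 1 − λ(A)/2 = cos(kπ/21); k=1 gives ρ_J = 0.9888308.
root = sin(π/21) = 0.1490423  (since 1−cos² = sin²).
So ω* = 2/1.1490423 = 1.7405800 (Young).
and ρ(B_{ω*}) = 1.7405800 − 1 = 0.7405800.
ρ_SOR^m ≤ 10^(−3) ⇔ m ≥ 3·ln10/(−ln 0.7405800) = 6.90776/0.300322 = 23.001; m = ⌈23.001⌉ = 24.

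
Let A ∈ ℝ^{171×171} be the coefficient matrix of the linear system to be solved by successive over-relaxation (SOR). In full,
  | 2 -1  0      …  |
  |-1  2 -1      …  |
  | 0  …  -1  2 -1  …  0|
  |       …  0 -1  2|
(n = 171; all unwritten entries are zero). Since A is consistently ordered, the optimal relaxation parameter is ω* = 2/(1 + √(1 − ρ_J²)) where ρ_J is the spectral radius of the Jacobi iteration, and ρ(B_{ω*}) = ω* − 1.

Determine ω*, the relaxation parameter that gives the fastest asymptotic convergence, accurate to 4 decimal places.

[ρ_J] n=171: ρ(B_J) = cos(π/(n+1)) = cos(π/172) = 0.9998.
1 − cos²(π/172) = sin²(π/172) ⇒ √(1−ρ_J²) = sin(π/172) = 0.01826.
ω* = 2/(1+0.01826) = 1.9641
ρ(B_{ω*}) = ω*−1 = 0.9641

ω* = 1.9641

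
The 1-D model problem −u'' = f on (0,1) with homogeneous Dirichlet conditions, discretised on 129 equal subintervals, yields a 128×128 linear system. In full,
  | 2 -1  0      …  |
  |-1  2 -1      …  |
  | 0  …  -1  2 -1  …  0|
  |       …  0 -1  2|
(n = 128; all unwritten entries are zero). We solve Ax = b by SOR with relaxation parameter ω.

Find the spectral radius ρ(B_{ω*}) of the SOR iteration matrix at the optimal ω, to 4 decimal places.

ρ_SOR = 0.9525

[ρ_J] n=128: ρ(B_J) = cos(π/(n+1)) = cos(π/129) = 0.9997.
1 − cos²(π/129) = sin²(π/129) ⇒ √(1−ρ_J²) = sin(π/129) = 0.02435.
Then 2/(1+√(1−ρ_J²)) = 2/(1+0.02435); ω* = 2/1.02435 = 1.9525.
ρ(B_{ω*}) = ω*−1 = 0.9525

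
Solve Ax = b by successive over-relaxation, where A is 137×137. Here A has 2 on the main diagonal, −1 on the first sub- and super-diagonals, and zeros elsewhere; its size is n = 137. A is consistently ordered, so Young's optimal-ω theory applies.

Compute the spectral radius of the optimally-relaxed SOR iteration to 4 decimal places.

ρ_SOR = 0.9555

B_J for the 137×137 system has eigenvalues cos(kπ/138); ρ_J = cos(π/138) = 0.9997.
√(1 − cos²(π/138)) = sin(π/138) ≈ 0.02276.
ω* = 2/(1 + 0.02276) = 2/1.02276 = 1.9555.
ρ_SOR = ω* − 1 ≈ 0.9555.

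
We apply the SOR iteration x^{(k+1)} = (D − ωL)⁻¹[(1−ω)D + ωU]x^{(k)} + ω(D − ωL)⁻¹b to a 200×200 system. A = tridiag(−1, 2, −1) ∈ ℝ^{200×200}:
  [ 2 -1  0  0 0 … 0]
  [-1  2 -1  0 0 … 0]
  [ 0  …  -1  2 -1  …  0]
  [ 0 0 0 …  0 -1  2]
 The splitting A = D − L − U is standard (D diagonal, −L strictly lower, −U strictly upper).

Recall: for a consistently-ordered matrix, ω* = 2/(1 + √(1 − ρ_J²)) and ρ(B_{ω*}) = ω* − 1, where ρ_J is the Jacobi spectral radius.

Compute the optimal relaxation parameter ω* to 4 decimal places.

ρ_J = max_k |cos(kπ/201)| = cos(π/201) = 0.9999
√(1−ρ_J²) simplifies to sin(π/201) = 0.01563.
Then 2/(1+√(1−ρ_J²)) = 2/(1+0.01563); ω* = 2/1.01563 = 1.9692.
ρ_SOR = ω* − 1 ≈ 0.9692.

ω* = 1.9692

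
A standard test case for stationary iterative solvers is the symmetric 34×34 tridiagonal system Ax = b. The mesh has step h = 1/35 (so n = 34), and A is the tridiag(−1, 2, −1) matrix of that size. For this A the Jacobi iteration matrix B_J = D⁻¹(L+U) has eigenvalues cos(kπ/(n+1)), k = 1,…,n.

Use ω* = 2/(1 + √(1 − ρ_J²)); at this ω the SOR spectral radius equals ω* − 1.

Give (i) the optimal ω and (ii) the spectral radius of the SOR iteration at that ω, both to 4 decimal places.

ω* = 1.8355, ρ_SOR = 0.8355

[ρ_J] n=34: ρ(B_J) = cos(π/(n+1)) = cos(π/35) = 0.9960.
√(1 − cos²(π/35)) = sin(π/35) ≈ 0.08964.
ω* = 2/(1+0.08964) = 1.8355
ρ_SOR = ω* − 1 = 1.8355 − 1 = 0.8355.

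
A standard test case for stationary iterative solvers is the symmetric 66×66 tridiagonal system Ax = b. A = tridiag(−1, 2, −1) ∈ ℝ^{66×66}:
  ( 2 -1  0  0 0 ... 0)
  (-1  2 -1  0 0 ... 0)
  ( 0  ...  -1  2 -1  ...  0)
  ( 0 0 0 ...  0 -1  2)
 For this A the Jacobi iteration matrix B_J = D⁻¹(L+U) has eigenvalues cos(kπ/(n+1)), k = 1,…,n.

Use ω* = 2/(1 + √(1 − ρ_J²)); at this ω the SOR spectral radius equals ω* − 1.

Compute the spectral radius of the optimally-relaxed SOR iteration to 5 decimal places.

spectrum of D⁻¹(L+U) = {cos(kπ/67) : 1≤k≤66}; ρ_J = cos(π/67) = 0.99890.
1 − cos²(π/67) = sin²(π/67) ⇒ √(1−ρ_J²) = sin(π/67) = 0.046872.
[ω*] 2 ÷ (1 + 0.046872) = 2 ÷ 1.046872 = 1.91045.
At ω = 1.91045 every |λ(B_ω)| = ω−1, so ρ_SOR = 0.91045.

ρ_SOR = 0.91045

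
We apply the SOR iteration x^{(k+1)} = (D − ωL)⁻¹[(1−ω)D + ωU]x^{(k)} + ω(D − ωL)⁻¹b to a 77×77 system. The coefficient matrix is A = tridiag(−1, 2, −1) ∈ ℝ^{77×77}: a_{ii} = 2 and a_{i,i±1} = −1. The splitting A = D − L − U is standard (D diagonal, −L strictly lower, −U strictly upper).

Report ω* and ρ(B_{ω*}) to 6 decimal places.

B_J for the 77×77 system has eigenvalues cos(kπ/78); ρ_J = cos(π/78) = 0.999189.
√(1−ρ_J²) simplifies to sin(π/78) = 0.0402659.
So ω* = 2/1.0402659 = 1.922585 (Young).
ρ_SOR = ω* − 1 ≈ 0.922585.

ω* = 1.922585, ρ_SOR = 0.922585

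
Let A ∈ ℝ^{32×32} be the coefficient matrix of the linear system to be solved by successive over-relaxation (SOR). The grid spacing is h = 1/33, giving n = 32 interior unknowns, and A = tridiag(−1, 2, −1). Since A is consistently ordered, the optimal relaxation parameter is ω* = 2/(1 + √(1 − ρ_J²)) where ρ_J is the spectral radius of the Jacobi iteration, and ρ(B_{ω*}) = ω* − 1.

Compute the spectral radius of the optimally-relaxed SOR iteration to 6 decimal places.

ρ_J = max_k |cos(kπ/33)| = cos(π/33) = 0.995472
√(1−ρ_J²) simplifies to sin(π/33) = 0.0950560.
Then 2/(1+√(1−ρ_J²)) = 2/(1+0.0950560); ω* = 2/1.0950560 = 1.826391.
[ρ_SOR] ω* − 1 = 0.826391.

ρ_SOR = 0.826391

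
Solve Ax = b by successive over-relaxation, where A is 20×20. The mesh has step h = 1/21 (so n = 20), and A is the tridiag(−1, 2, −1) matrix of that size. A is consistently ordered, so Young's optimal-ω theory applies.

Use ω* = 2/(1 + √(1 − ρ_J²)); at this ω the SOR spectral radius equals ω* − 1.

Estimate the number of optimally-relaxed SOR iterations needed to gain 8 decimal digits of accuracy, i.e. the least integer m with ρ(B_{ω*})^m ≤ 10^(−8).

ρ_J = max_k |cos(kπ/21)| = cos(π/21) = 0.9888308
√(1−ρ_J²) simplifies to sin(π/21) = 0.1490423.
Young: ω* = 2/(1+√(1−ρ_J²)) = 2/(1+0.1490423) = 2/1.1490423 = 1.7405800.
ρ_SOR = ω* − 1 ≈ 0.7405800.
ρ_SOR^m ≤ 10^(−8) ⇔ m ≥ 8·ln10/(−ln 0.7405800) = 18.4207/0.300322 = 61.336; m = ⌈61.336⌉ = 62.

m = 62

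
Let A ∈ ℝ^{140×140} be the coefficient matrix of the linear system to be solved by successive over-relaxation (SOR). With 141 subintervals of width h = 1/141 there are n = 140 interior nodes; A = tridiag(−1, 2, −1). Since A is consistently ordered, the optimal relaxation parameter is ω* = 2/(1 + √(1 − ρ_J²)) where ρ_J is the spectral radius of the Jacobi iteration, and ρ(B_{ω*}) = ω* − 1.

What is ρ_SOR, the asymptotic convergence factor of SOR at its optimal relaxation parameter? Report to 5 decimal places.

ρ_SOR = 0.95641

[ρ_J] n=140: ρ(B_J) = cos(π/(n+1)) = cos(π/141) = 0.99975.
√(1 − cos²(π/141)) = sin(π/141) ≈ 0.022279.
ω* = 2/(1 + 0.022279) = 2/1.022279 = 1.95641.
ρ_SOR = ω* − 1 = 1.95641 − 1 = 0.95641.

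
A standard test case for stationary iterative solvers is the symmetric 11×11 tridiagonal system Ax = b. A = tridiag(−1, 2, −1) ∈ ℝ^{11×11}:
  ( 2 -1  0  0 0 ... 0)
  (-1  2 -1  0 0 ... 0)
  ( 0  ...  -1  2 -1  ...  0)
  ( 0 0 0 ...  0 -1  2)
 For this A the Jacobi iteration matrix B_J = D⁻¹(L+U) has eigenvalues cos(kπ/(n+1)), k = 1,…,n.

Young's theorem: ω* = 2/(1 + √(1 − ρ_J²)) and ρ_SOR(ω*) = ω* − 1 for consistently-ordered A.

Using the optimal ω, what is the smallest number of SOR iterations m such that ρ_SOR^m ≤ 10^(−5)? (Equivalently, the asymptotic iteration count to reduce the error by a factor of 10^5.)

[ρ_J] n=11: ρ(B_J) = cos(π/(n+1)) = cos(π/12) = 0.9659258.
1 − cos²(π/12) = sin²(π/12) ⇒ √(1−ρ_J²) = sin(π/12) = 0.2588190.
ω* = 2/(1 + 0.2588190) = 2/1.2588190 = 1.5887908.
At ω = 1.5887908 every |λ(B_ω)| = ω−1, so ρ_SOR = 0.5887908.
For 5 digits: m = 5·ln10 / (−ln 0.5887908) = 11.5129/0.529684 = 21.735; round up → m = 22.

m = 22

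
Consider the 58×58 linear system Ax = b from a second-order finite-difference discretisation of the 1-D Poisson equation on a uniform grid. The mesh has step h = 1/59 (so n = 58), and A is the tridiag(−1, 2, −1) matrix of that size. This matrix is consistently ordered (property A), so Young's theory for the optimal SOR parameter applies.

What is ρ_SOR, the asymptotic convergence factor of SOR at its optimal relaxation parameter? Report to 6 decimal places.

n=58: λ(B_J) = 1 − λ(A)/2 = cos(kπ/59); k=1 gives ρ_J = 0.998583.
root = sin(π/59) = 0.0532222  (since 1−cos² = sin²).
Then 2/(1+√(1−ρ_J²)) = 2/(1+0.0532222); ω* = 2/1.0532222 = 1.898935.
At ω = 1.898935 every |λ(B_ω)| = ω−1, so ρ_SOR = 0.898935.

ρ_SOR = 0.898935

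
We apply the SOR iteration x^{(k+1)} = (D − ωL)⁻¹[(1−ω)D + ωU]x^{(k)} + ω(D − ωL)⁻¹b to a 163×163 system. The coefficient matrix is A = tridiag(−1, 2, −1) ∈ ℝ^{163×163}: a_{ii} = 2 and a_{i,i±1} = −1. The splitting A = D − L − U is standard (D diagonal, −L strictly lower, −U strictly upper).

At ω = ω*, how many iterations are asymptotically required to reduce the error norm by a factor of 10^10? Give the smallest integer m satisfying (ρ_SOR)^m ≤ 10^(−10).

[ρ_J] n=163: ρ(B_J) = cos(π/(n+1)) = cos(π/164) = 0.9998165.
1 − cos²(π/164) = sin²(π/164) ⇒ √(1−ρ_J²) = sin(π/164) = 0.0191549.
ω* = 2/(1+0.0191549) = 1.9624102
ρ_SOR = ω* − 1 ≈ 0.9624102.
Need (0.9624102)^m ≤ 10^(−10): m ≥ 10·ln10/|ln 0.9624102| = 23.0259/0.0383145 = 600.971 ⇒ m = 601.

m = 601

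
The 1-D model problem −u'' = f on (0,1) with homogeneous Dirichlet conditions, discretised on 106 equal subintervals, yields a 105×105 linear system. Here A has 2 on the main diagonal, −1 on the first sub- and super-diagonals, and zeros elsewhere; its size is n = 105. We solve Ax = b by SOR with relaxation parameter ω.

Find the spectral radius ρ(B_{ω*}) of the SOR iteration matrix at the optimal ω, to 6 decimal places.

n=105: λ(B_J) = 1 − λ(A)/2 = cos(kπ/106); k=1 gives ρ_J = 0.999561.
1 − cos²(π/106) = sin²(π/106) ⇒ √(1−ρ_J²) = sin(π/106) = 0.0296333.
[ω*] 2 ÷ (1 + 0.0296333) = 2 ÷ 1.0296333 = 1.942439.
ρ_SOR = ω* − 1 = 1.942439 − 1 = 0.942439.

ρ_SOR = 0.942439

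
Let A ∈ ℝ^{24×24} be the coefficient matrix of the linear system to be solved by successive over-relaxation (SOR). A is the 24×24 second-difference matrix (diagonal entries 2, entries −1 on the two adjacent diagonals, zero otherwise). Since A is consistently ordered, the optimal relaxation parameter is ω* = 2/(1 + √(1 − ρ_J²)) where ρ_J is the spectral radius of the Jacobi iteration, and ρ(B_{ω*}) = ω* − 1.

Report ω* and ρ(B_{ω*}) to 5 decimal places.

ω* = 1.77725, ρ_SOR = 0.77725

[ρ_J] n=24: ρ(B_J) = cos(π/(n+1)) = cos(π/25) = 0.99211.
1 − cos²(π/25) = sin²(π/25) ⇒ √(1−ρ_J²) = sin(π/25) = 0.125333.
ω* = 2/(1 + 0.125333) = 2/1.125333 = 1.77725.
ρ_SOR = ω* − 1 = 1.77725 − 1 = 0.77725.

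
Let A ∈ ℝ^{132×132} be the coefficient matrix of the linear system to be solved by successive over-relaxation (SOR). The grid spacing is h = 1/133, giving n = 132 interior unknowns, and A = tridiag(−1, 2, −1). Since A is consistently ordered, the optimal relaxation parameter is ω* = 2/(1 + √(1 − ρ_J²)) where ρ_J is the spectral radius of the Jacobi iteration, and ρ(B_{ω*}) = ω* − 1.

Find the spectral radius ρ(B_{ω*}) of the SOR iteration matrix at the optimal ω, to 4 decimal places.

spectrum of D⁻¹(L+U) = {cos(kπ/133) : 1≤k≤132}; ρ_J = cos(π/133) = 0.9997.
√(1 − cos²(π/133)) = sin(π/133) ≈ 0.02362.
ω* = 2/(1+0.02362) = 1.9539
ρ_SOR = ω* − 1 ≈ 0.9539.

ρ_SOR = 0.9539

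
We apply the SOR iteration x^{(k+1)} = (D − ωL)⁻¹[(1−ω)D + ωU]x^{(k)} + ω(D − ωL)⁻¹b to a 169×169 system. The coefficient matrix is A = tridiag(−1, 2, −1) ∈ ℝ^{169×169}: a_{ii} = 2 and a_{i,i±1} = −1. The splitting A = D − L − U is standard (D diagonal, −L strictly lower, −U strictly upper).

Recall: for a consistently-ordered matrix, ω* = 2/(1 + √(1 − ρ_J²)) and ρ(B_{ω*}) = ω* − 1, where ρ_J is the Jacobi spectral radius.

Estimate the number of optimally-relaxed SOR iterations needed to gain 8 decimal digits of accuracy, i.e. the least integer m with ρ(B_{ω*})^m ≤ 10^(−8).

m = 499

ρ_J = max_k |cos(kπ/170)| = cos(π/170) = 0.9998293
√(1−ρ_J²) simplifies to sin(π/170) = 0.0184789.
ω* = 2/(1+0.0184789) = 1.9637127
At ω = 1.9637127 every |λ(B_ω)| = ω−1, so ρ_SOR = 0.9637127.
8·ln10 = 18.4207; −ln(0.9637127) = 0.0369621; m = ⌈18.4207/0.0369621⌉ = ⌈498.367⌉ = 499.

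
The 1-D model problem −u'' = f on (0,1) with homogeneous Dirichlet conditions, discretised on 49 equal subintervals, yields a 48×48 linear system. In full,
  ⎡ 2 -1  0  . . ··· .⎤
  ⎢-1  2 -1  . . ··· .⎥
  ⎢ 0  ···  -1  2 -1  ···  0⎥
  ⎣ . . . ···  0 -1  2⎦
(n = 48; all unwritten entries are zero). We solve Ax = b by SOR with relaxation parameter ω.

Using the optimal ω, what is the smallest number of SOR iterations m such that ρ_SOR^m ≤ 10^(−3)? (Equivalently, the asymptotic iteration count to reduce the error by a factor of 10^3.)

ρ_J = max_k |cos(kπ/49)| = cos(π/49) = 0.9979454
√(1 − cos²(π/49)) = sin(π/49) ≈ 0.0640702.
So ω* = 2/1.0640702 = 1.8795752 (Young).
ρ_SOR = ω* − 1 = 1.8795752 − 1 = 0.8795752.
(0.8795752)^m ≤ 10^{−3}  ⇒  m·ln(0.8795752) ≤ −3·ln10  ⇒  m ≥ 53.834  ⇒  m = 54

m = 54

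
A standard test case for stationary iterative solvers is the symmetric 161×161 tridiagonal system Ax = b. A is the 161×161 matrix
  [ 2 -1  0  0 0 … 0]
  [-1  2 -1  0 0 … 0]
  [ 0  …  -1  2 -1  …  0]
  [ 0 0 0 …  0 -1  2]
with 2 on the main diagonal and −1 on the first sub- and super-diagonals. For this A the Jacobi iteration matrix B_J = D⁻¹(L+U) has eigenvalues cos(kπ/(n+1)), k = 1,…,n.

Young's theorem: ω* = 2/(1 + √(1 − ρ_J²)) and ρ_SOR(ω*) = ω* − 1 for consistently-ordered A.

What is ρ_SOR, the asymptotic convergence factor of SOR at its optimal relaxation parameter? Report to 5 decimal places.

ρ_SOR = 0.96196

B_J for the 161×161 system has eigenvalues cos(kπ/162); ρ_J = cos(π/162) = 0.99981.
√(1−ρ_J²) = |sin(π/162)| = 0.019391
Then 2/(1+√(1−ρ_J²)) = 2/(1+0.019391); ω* = 2/1.019391 = 1.96196.
ρ(B_{ω*}) = ω*−1 = 0.96196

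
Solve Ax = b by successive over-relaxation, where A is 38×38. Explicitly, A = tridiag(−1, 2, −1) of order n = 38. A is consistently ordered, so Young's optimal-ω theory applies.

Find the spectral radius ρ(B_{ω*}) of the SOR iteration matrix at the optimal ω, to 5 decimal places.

ρ_SOR = 0.85105

B_J for the 38×38 system has eigenvalues cos(kπ/39); ρ_J = cos(π/39) = 0.99676.
√(1−ρ_J²) = |sin(π/39)| = 0.080467
[ω*] 2 ÷ (1 + 0.080467) = 2 ÷ 1.080467 = 1.85105.
ρ_SOR = ω* − 1 = 1.85105 − 1 = 0.85105.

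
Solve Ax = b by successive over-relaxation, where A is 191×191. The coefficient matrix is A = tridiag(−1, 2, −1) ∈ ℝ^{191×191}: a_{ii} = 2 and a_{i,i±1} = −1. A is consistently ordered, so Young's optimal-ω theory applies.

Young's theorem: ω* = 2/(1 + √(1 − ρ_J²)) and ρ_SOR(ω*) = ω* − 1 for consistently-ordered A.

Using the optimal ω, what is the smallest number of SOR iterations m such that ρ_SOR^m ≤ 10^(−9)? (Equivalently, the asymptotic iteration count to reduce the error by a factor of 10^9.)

½·tridiag(1,0,1) at n=191: λ_k = cos(kπ/192); max |λ| at k=1 ⇒ ρ_J = cos(π/192) ≈ 0.9998661.
√(1−ρ_J²) simplifies to sin(π/192) = 0.0163617.
[ω*] 2 ÷ (1 + 0.0163617) = 2 ÷ 1.0163617 = 1.9678034.
Hence ρ(B_{ω*}) = 1.9678034 − 1 = 0.9678034.
For 9 digits: m = 9·ln10 / (−ln 0.9678034) = 20.7233/0.0327263 = 633.231; round up → m = 634.

m = 634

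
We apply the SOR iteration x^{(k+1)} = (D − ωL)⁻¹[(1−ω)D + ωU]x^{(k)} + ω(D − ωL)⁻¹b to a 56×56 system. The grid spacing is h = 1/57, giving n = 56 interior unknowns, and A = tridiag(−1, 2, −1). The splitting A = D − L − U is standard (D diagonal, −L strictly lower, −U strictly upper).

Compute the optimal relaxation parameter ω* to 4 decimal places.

ω* = 1.8956

With n=56, ρ(Jacobi) = cos(π/57) = 0.9985.
√(1−ρ_J²) simplifies to sin(π/57) = 0.05509.
Young: ω* = 2/(1+√(1−ρ_J²)) = 2/(1+0.05509) = 2/1.05509 = 1.8956.
and ρ(B_{ω*}) = 1.8956 − 1 = 0.8956.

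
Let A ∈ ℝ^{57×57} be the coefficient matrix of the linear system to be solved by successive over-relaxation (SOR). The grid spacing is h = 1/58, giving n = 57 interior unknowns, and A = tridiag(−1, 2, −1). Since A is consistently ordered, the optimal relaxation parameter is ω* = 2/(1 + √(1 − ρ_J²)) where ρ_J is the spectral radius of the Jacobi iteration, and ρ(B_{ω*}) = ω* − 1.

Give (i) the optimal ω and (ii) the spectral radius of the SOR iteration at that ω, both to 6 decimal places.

ω* = 1.897283, ρ_SOR = 0.897283

ρ_J = max_k |cos(kπ/58)| = cos(π/58) = 0.998533
√(1−ρ_J²) simplifies to sin(π/58) = 0.0541389.
ω* = 2/(1+0.0541389) = 1.897283
[ρ_SOR] ω* − 1 = 0.897283.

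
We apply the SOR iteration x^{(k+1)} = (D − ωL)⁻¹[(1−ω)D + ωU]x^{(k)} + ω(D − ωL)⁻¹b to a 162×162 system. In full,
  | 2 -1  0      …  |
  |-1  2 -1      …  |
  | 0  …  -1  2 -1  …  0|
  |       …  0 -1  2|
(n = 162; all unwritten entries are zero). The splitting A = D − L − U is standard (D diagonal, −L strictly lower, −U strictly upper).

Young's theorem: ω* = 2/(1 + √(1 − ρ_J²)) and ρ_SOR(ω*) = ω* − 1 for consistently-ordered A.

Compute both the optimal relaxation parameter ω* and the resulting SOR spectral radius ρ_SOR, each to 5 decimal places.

ω* = 1.96218, ρ_SOR = 0.96218

n=162: λ(B_J) = 1 − λ(A)/2 = cos(kπ/163); k=1 gives ρ_J = 0.99981.
1 − cos²(π/163) = sin²(π/163) ⇒ √(1−ρ_J²) = sin(π/163) = 0.019272.
Young: ω* = 2/(1+√(1−ρ_J²)) = 2/(1+0.019272) = 2/1.019272 = 1.96218.
ρ(B_{ω*}) = ω*−1 = 0.96218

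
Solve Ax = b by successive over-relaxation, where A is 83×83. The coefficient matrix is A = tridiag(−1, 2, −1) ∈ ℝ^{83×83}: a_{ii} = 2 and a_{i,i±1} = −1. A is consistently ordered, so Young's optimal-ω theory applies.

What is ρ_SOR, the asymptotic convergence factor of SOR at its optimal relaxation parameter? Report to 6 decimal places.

ρ_SOR = 0.927913

ρ_J = max_k |cos(kπ/84)| = cos(π/84) = 0.999301
√(1−ρ_J²) = |sin(π/84)| = 0.0373912
So ω* = 2/1.0373912 = 1.927913 (Young).
and ρ(B_{ω*}) = 1.927913 − 1 = 0.927913.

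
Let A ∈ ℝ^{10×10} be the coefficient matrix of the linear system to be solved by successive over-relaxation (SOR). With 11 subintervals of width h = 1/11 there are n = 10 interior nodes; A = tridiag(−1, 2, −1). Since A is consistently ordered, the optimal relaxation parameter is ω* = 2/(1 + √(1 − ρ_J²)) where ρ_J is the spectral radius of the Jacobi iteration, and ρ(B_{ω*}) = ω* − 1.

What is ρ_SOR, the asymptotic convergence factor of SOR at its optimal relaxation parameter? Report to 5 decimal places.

ρ_SOR = 0.56039

½·tridiag(1,0,1) at n=10: λ_k = cos(kπ/11); max |λ| at k=1 ⇒ ρ_J = cos(π/11) ≈ 0.95949.
1 − cos²(π/11) = sin²(π/11) ⇒ √(1−ρ_J²) = sin(π/11) = 0.281733.
ω* = 2/(1 + 0.281733) = 2/1.281733 = 1.56039.
At ω = 1.56039 every |λ(B_ω)| = ω−1, so ρ_SOR = 0.56039.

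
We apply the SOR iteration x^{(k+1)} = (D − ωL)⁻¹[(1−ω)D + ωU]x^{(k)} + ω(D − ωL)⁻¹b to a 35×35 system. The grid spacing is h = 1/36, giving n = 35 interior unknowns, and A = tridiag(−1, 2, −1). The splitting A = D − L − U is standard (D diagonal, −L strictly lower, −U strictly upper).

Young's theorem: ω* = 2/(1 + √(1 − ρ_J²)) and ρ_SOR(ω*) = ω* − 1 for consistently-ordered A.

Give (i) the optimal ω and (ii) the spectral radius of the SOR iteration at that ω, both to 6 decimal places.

B_J for the 35×35 system has eigenvalues cos(kπ/36); ρ_J = cos(π/36) = 0.996195.
root = sin(π/36) = 0.0871557  (since 1−cos² = sin²).
ω* = 2 / (1 + 0.0871557) = 2 / 1.0871557 ≈ 1.839663.
and ρ(B_{ω*}) = 1.839663 − 1 = 0.839663.

ω* = 1.839663, ρ_SOR = 0.839663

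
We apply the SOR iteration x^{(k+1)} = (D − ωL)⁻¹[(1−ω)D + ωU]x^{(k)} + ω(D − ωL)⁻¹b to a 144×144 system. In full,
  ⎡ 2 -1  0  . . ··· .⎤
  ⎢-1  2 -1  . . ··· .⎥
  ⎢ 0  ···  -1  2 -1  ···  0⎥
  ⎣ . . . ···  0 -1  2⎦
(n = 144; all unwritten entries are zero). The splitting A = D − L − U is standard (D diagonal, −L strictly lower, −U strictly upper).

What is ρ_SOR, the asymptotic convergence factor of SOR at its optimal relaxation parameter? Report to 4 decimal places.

[ρ_J] n=144: ρ(B_J) = cos(π/(n+1)) = cos(π/145) = 0.9998.
√(1−ρ_J²) = |sin(π/145)| = 0.02166
Then 2/(1+√(1−ρ_J²)) = 2/(1+0.02166); ω* = 2/1.02166 = 1.9576.
and ρ(B_{ω*}) = 1.9576 − 1 = 0.9576.

ρ_SOR = 0.9576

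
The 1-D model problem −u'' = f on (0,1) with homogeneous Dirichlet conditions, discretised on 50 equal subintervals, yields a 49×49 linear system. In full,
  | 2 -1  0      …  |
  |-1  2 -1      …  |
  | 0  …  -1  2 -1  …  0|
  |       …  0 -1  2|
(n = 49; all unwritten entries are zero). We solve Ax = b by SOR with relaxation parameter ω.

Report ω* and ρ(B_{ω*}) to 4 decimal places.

ρ_J = max_k |cos(kπ/50)| = cos(π/50) = 0.9980
√(1 − cos²(π/50)) = sin(π/50) ≈ 0.06279.
Young: ω* = 2/(1+√(1−ρ_J²)) = 2/(1+0.06279) = 2/1.06279 = 1.8818.
ρ_SOR = ω* − 1 ≈ 0.8818.

ω* = 1.8818, ρ_SOR = 0.8818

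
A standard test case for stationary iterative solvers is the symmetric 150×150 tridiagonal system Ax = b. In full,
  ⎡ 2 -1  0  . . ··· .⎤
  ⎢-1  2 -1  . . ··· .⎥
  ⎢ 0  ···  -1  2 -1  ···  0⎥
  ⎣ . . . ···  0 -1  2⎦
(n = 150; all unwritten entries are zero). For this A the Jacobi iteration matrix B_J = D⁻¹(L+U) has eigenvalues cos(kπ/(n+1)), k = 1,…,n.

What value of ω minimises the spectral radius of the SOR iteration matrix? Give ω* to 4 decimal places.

ω* = 1.9592

With n=150, ρ(Jacobi) = cos(π/151) = 0.9998.
root = sin(π/151) = 0.02080  (since 1−cos² = sin²).
ω* = 2/(1 + 0.02080) = 2/1.02080 = 1.9592.
and ρ(B_{ω*}) = 1.9592 − 1 = 0.9592.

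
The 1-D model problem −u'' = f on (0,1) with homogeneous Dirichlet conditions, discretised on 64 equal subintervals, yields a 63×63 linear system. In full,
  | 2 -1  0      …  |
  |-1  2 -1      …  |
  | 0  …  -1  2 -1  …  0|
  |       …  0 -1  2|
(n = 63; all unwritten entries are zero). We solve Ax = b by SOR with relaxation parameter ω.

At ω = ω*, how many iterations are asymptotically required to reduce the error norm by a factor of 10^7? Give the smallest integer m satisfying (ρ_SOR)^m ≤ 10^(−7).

spectrum of D⁻¹(L+U) = {cos(kπ/64) : 1≤k≤63}; ρ_J = cos(π/64) = 0.9987955.
root = sin(π/64) = 0.0490677  (since 1−cos² = sin²).
[ω*] 2 ÷ (1 + 0.0490677) = 2 ÷ 1.0490677 = 1.9064547.
and ρ(B_{ω*}) = 1.9064547 − 1 = 0.9064547.
7·ln10 = 16.1181; −ln(0.9064547) = 0.0982142; m = ⌈16.1181/0.0982142⌉ = ⌈164.112⌉ = 165.

m = 165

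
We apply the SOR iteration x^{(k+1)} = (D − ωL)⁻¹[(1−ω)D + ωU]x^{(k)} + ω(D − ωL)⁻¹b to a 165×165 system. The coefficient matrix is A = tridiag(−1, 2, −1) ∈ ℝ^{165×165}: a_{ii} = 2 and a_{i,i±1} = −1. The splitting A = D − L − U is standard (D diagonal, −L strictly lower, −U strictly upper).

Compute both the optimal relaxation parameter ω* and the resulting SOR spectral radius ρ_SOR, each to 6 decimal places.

½·tridiag(1,0,1) at n=165: λ_k = cos(kπ/166); max |λ| at k=1 ⇒ ρ_J = cos(π/166) ≈ 0.999821.
root = sin(π/166) = 0.0189241  (since 1−cos² = sin²).
ω* = 2/(1+0.0189241) = 1.962855
ρ_SOR = ω* − 1 = 1.962855 − 1 = 0.962855.

ω* = 1.962855, ρ_SOR = 0.962855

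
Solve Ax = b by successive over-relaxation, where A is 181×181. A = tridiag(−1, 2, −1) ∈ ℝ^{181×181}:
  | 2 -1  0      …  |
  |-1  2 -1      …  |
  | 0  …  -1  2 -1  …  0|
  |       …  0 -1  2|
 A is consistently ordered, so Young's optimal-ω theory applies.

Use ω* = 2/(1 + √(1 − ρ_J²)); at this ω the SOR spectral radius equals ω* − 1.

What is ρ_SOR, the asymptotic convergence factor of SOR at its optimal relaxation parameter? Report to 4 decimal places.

spectrum of D⁻¹(L+U) = {cos(kπ/182) : 1≤k≤181}; ρ_J = cos(π/182) = 0.9999.
√(1−ρ_J²) simplifies to sin(π/182) = 0.01726.
So ω* = 2/1.01726 = 1.9661 (Young).
[ρ_SOR] ω* − 1 = 0.9661.

ρ_SOR = 0.9661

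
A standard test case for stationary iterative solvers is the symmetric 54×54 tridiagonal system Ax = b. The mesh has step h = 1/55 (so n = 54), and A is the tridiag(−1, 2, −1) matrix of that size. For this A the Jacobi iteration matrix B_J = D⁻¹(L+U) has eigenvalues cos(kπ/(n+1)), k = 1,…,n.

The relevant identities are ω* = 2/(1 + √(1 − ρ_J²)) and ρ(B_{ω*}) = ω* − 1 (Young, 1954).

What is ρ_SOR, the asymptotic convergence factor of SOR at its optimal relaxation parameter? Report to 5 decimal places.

ρ_SOR = 0.89199

spectrum of D⁻¹(L+U) = {cos(kπ/55) : 1≤k≤54}; ρ_J = cos(π/55) = 0.99837.
√(1 − cos²(π/55)) = sin(π/55) ≈ 0.057089.
So ω* = 2/1.057089 = 1.89199 (Young).
[ρ_SOR] ω* − 1 = 0.89199.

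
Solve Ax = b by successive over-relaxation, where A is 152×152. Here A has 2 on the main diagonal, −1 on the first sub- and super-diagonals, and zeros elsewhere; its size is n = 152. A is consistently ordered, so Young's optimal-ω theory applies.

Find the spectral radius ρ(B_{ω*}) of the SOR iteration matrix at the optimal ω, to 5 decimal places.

spectrum of D⁻¹(L+U) = {cos(kπ/153) : 1≤k≤152}; ρ_J = cos(π/153) = 0.99979.
√(1 − cos²(π/153)) = sin(π/153) ≈ 0.020532.
ω* = 2 / (1 + 0.020532) = 2 / 1.020532 ≈ 1.95976.
At ω = 1.95976 every |λ(B_ω)| = ω−1, so ρ_SOR = 0.95976.

ρ_SOR = 0.95976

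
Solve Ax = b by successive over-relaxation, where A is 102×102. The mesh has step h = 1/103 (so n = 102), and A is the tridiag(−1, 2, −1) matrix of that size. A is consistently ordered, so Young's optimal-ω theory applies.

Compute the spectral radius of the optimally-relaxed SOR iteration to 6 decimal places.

ρ_SOR = 0.940813

spectrum of D⁻¹(L+U) = {cos(kπ/103) : 1≤k≤102}; ρ_J = cos(π/103) = 0.999535.
√(1−ρ_J²) = |sin(π/103)| = 0.0304962
[ω*] 2 ÷ (1 + 0.0304962) = 2 ÷ 1.0304962 = 1.940813.
ρ_SOR = ω* − 1 ≈ 0.940813.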